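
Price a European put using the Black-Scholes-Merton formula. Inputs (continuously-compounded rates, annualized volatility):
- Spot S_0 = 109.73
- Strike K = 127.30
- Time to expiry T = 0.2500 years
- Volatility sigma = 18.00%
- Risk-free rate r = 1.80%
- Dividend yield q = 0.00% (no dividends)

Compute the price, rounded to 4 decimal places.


d1 = (ln(S/K) + (r - q + 0.5*sigma^2) * T) / (sigma * sqrt(T)) = -1.55526336
d2 = d1 - sigma * sqrt(T) = -1.64526336
exp(-rT) = 0.99551011; exp(-qT) = 1.00000000
P = K * exp(-rT) * N(-d2) - S_0 * exp(-qT) * N(-d1)
N(-d1) = 0.94005832; N(-d2) = 0.95004224
P = 127.3000 * 0.99551011 * 0.95004224 - 109.7300 * 1.00000000 * 0.94005832 = 17.2448

Answer: Price = 17.2448


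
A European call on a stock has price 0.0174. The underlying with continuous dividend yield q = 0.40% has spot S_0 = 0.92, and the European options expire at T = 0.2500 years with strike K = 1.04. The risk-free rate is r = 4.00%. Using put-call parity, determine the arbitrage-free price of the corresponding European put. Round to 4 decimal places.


Put-call parity: C - P = S_0 * exp(-qT) - K * exp(-rT).
S_0 * exp(-qT) = 0.9200 * 0.99900050 = 0.91908046
K * exp(-rT) = 1.0400 * 0.99004983 = 1.02965183
P = C - S*exp(-qT) + K*exp(-rT)
P = 0.0174 - 0.91908046 + 1.02965183 = 0.1280

Answer: Put price = 0.1280


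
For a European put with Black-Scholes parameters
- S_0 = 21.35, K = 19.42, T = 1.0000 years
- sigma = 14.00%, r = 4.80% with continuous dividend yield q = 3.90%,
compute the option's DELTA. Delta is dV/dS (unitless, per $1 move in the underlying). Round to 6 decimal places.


d1 = 0.8110591201; d2 = 0.6710591201
phi(d1) = 0.2871223116; exp(-qT) = 0.9617507091; exp(-rT) = 0.9531337871
N(-d1) = 0.2086658603
Delta = -exp(-qT) * N(-d1) = -0.9617507091 * 0.2086658603 = -0.200685

Answer: Delta = -0.200685


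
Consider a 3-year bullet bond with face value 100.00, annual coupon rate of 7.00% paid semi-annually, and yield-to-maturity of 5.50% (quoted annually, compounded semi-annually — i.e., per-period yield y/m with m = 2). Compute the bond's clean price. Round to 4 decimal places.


Coupon per period c = face * coupon_rate / m = 3.500000
Periods per year m = 2; per-period yield y/m = 0.027500
Number of cashflows N = 6
Cashflows (t years, CF_t, discount factor 1/(1+y/m)^(m*t), PV):
  t = 0.5000: CF_t = 3.500000, DF = 0.973236, PV = 3.406326
  t = 1.0000: CF_t = 3.500000, DF = 0.947188, PV = 3.315159
  t = 1.5000: CF_t = 3.500000, DF = 0.921838, PV = 3.226432
  t = 2.0000: CF_t = 3.500000, DF = 0.897166, PV = 3.140080
  t = 2.5000: CF_t = 3.500000, DF = 0.873154, PV = 3.056039
  t = 3.0000: CF_t = 103.500000, DF = 0.849785, PV = 87.952739
Price P = sum_t PV_t = 104.096775

Answer: Price = 104.0968


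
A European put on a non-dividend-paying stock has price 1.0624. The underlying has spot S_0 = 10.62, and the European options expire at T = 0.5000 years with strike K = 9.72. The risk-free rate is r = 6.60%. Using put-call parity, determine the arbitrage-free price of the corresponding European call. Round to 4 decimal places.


Put-call parity: C - P = S_0 * exp(-qT) - K * exp(-rT).
S_0 * exp(-qT) = 10.6200 * 1.00000000 = 10.62000000
K * exp(-rT) = 9.7200 * 0.96753856 = 9.40447480
C = P + S*exp(-qT) - K*exp(-rT)
C = 1.0624 + 10.62000000 - 9.40447480 = 2.2779

Answer: Call price = 2.2779


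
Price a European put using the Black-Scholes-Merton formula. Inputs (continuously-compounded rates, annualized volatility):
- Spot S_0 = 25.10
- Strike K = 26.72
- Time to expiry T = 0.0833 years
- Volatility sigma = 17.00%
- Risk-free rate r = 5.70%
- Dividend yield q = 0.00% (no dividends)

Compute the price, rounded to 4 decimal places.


d1 = (ln(S/K) + (r - q + 0.5*sigma^2) * T) / (sigma * sqrt(T)) = -1.15342438
d2 = d1 - sigma * sqrt(T) = -1.20248934
exp(-rT) = 0.99526315; exp(-qT) = 1.00000000
P = K * exp(-rT) * N(-d2) - S_0 * exp(-qT) * N(-d1)
N(-d1) = 0.87563188; N(-d2) = 0.88541300
P = 26.7200 * 0.99526315 * 0.88541300 - 25.1000 * 1.00000000 * 0.87563188 = 1.5678

Answer: Price = 1.5678


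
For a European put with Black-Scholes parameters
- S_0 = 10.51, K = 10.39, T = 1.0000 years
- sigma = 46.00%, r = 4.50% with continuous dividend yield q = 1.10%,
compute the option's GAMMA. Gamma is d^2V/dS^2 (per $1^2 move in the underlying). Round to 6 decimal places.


Answer: Gamma = 0.077319

Derivation:
d1 = 0.3288769126; d2 = -0.1311230874
phi(d1) = 0.3779404842; exp(-qT) = 0.9890602788; exp(-rT) = 0.9559974818
Gamma = exp(-qT) * phi(d1) / (S * sigma * sqrt(T)) = 0.9890602788 * 0.3779404842 / (10.5100 * 0.4600 * 1.0000000000) = 0.077319


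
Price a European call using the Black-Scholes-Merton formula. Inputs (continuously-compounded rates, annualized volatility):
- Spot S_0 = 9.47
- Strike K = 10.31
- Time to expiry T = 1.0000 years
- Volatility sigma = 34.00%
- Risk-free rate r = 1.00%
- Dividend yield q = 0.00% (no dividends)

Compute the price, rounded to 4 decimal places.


d1 = (ln(S/K) + (r - q + 0.5*sigma^2) * T) / (sigma * sqrt(T)) = -0.05054527
d2 = d1 - sigma * sqrt(T) = -0.39054527
exp(-rT) = 0.99004983; exp(-qT) = 1.00000000
C = S_0 * exp(-qT) * N(d1) - K * exp(-rT) * N(d2)
N(d1) = 0.47984394; N(d2) = 0.34806669
C = 9.4700 * 1.00000000 * 0.47984394 - 10.3100 * 0.99004983 * 0.34806669 = 0.9913

Answer: Price = 0.9913


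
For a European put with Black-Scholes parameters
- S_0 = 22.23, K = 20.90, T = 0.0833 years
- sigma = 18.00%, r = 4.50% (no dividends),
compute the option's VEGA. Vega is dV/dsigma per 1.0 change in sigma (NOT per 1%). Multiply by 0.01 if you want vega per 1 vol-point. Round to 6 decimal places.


Answer: Vega = 1.120068

Derivation:
d1 = 1.2856607329; d2 = 1.2337096020
phi(d1) = 0.1745750937; exp(-qT) = 1.0000000000; exp(-rT) = 0.9962585169
Vega = S * exp(-qT) * phi(d1) * sqrt(T) = 22.2300 * 1.0000000000 * 0.1745750937 * 0.2886173938 = 1.120068


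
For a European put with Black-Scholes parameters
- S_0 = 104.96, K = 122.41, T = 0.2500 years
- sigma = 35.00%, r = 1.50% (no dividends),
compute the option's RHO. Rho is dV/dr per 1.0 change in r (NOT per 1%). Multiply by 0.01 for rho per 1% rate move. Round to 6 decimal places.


d1 = -0.7699099480; d2 = -0.9449099480
phi(d1) = 0.2966153204; exp(-qT) = 1.0000000000; exp(-rT) = 0.9962570225
N(-d2) = 0.8276475738
Rho = -K*T*exp(-rT)*N(-d2) = -122.4100 * 0.2500 * 0.9962570225 * 0.8276475738 = -25.233282

Answer: Rho = -25.233282


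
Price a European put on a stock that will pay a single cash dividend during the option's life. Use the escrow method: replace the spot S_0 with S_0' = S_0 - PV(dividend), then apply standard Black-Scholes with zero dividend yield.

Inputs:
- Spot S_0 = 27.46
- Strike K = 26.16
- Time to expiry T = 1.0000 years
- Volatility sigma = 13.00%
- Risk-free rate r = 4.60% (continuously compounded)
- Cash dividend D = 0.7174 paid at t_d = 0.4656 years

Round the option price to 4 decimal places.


PV(D) = D * exp(-r * t_d) = 0.7174 * 0.97881013 = 0.70219839
S_0' = S_0 - PV(D) = 27.4600 - 0.70219839 = 26.75780161
d1 = (ln(S_0'/K) + (r + sigma^2/2)*T) / (sigma*sqrt(T)) = 0.59265041
d2 = d1 - sigma*sqrt(T) = 0.46265041
exp(-rT) = 0.95504196
N(-d1) = 0.27670757; N(-d2) = 0.32180748
P = K * exp(-rT) * N(-d2) - S_0' * N(-d1) = 26.1600 * 0.95504196 * 0.32180748 - 26.75780161 * 0.27670757 = 0.6359

Answer: Price = 0.6359


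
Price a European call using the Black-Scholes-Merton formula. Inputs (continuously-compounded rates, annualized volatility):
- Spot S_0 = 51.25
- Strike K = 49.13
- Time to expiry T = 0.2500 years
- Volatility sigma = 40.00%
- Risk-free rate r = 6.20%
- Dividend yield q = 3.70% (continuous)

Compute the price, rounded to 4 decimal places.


Answer: Price = 5.2660

Derivation:
d1 = (ln(S/K) + (r - q + 0.5*sigma^2) * T) / (sigma * sqrt(T)) = 0.34247886
d2 = d1 - sigma * sqrt(T) = 0.14247886
exp(-rT) = 0.98461951; exp(-qT) = 0.99079265
C = S_0 * exp(-qT) * N(d1) - K * exp(-rT) * N(d2)
N(d1) = 0.63400472; N(d2) = 0.55664911
C = 51.2500 * 0.99079265 * 0.63400472 - 49.1300 * 0.98461951 * 0.55664911 = 5.2660


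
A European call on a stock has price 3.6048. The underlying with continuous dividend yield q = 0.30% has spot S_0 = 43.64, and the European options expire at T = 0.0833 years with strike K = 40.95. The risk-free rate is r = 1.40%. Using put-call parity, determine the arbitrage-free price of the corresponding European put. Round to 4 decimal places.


Answer: Put price = 0.8780

Derivation:
Put-call parity: C - P = S_0 * exp(-qT) - K * exp(-rT).
S_0 * exp(-qT) = 43.6400 * 0.99975013 = 43.62909573
K * exp(-rT) = 40.9500 * 0.99883448 = 40.90227195
P = C - S*exp(-qT) + K*exp(-rT)
P = 3.6048 - 43.62909573 + 40.90227195 = 0.8780


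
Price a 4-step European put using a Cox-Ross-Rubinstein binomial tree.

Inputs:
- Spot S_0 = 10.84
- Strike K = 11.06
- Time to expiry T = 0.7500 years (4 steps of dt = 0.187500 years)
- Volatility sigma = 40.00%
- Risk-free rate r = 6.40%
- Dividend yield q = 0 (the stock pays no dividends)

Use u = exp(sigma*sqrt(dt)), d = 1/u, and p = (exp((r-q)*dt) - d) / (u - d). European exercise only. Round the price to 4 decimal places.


dt = T/N = 0.187500
u = exp(sigma*sqrt(dt)) = 1.189110; d = 1/u = 0.840965
p = (exp((r-q)*dt) - d) / (u - d) = 0.491483
Discount per step: exp(-r*dt) = 0.988072
Stock lattice S(k, i) with i counting down-moves:
  k=0: S(0,0) = 10.8400
  k=1: S(1,0) = 12.8900; S(1,1) = 9.1161
  k=2: S(2,0) = 15.3276; S(2,1) = 10.8400; S(2,2) = 7.6663
  k=3: S(3,0) = 18.2262; S(3,1) = 12.8900; S(3,2) = 9.1161; S(3,3) = 6.4471
  k=4: S(4,0) = 21.6729; S(4,1) = 15.3276; S(4,2) = 10.8400; S(4,3) = 7.6663; S(4,4) = 5.4218
Terminal payoffs V(N, i) = max(K - S_T, 0):
  V(4,0) = 0.000000; V(4,1) = 0.000000; V(4,2) = 0.220000; V(4,3) = 3.393710; V(4,4) = 5.638228
Backward induction: V(k, i) = exp(-r*dt) * [p * V(k+1, i) + (1-p) * V(k+1, i+1)].
  V(3,0) = exp(-r*dt) * [p*0.000000 + (1-p)*0.000000] = 0.000000
  V(3,1) = exp(-r*dt) * [p*0.000000 + (1-p)*0.220000] = 0.110539
  V(3,2) = exp(-r*dt) * [p*0.220000 + (1-p)*3.393710] = 1.812011
  V(3,3) = exp(-r*dt) * [p*3.393710 + (1-p)*5.638228] = 4.480990
  V(2,0) = exp(-r*dt) * [p*0.000000 + (1-p)*0.110539] = 0.055541
  V(2,1) = exp(-r*dt) * [p*0.110539 + (1-p)*1.812011] = 0.964128
  V(2,2) = exp(-r*dt) * [p*1.812011 + (1-p)*4.480990] = 3.131430
  V(1,0) = exp(-r*dt) * [p*0.055541 + (1-p)*0.964128] = 0.511399
  V(1,1) = exp(-r*dt) * [p*0.964128 + (1-p)*3.131430] = 2.041592
  V(0,0) = exp(-r*dt) * [p*0.511399 + (1-p)*2.041592] = 1.274147

Answer: Price = V(0,0) = 1.2741


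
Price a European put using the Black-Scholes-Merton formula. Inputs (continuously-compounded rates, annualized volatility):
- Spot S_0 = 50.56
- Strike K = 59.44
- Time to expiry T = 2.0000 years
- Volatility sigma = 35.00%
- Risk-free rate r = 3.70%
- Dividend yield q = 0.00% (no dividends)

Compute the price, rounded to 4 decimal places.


Answer: Price = 12.8153

Derivation:
d1 = (ln(S/K) + (r - q + 0.5*sigma^2) * T) / (sigma * sqrt(T)) = 0.07009115
d2 = d1 - sigma * sqrt(T) = -0.42488360
exp(-rT) = 0.92867169; exp(-qT) = 1.00000000
P = K * exp(-rT) * N(-d2) - S_0 * exp(-qT) * N(-d1)
N(-d1) = 0.47206056; N(-d2) = 0.66453923
P = 59.4400 * 0.92867169 * 0.66453923 - 50.5600 * 1.00000000 * 0.47206056 = 12.8153


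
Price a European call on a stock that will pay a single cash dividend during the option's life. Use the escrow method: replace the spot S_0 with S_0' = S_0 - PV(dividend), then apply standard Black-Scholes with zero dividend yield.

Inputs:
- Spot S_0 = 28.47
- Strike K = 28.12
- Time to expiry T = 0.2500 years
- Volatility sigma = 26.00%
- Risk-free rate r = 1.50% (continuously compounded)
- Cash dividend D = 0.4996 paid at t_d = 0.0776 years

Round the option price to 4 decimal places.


Answer: Price = 1.4290

Derivation:
PV(D) = D * exp(-r * t_d) = 0.4996 * 0.99883668 = 0.49901880
S_0' = S_0 - PV(D) = 28.4700 - 0.49901880 = 27.97098120
d1 = (ln(S_0'/K) + (r + sigma^2/2)*T) / (sigma*sqrt(T)) = 0.05297323
d2 = d1 - sigma*sqrt(T) = -0.07702677
exp(-rT) = 0.99625702
N(d1) = 0.52112338; N(d2) = 0.46930112
C = S_0' * N(d1) - K * exp(-rT) * N(d2) = 27.97098120 * 0.52112338 - 28.1200 * 0.99625702 * 0.46930112 = 1.4290


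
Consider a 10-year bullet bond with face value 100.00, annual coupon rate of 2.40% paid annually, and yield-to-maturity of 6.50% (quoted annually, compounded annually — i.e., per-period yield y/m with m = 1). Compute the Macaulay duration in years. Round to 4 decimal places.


Coupon per period c = face * coupon_rate / m = 2.400000
Periods per year m = 1; per-period yield y/m = 0.065000
Number of cashflows N = 10
Cashflows (t years, CF_t, discount factor 1/(1+y/m)^(m*t), PV):
  t = 1.0000: CF_t = 2.400000, DF = 0.938967, PV = 2.253521
  t = 2.0000: CF_t = 2.400000, DF = 0.881659, PV = 2.115982
  t = 3.0000: CF_t = 2.400000, DF = 0.827849, PV = 1.986838
  t = 4.0000: CF_t = 2.400000, DF = 0.777323, PV = 1.865575
  t = 5.0000: CF_t = 2.400000, DF = 0.729881, PV = 1.751714
  t = 6.0000: CF_t = 2.400000, DF = 0.685334, PV = 1.644802
  t = 7.0000: CF_t = 2.400000, DF = 0.643506, PV = 1.544415
  t = 8.0000: CF_t = 2.400000, DF = 0.604231, PV = 1.450155
  t = 9.0000: CF_t = 2.400000, DF = 0.567353, PV = 1.361648
  t = 10.0000: CF_t = 102.400000, DF = 0.532726, PV = 54.551146
Price P = sum_t PV_t = 70.525796
Macaulay numerator sum_t t * PV_t:
  t * PV_t at t = 1.0000: 2.253521
  t * PV_t at t = 2.0000: 4.231965
  t * PV_t at t = 3.0000: 5.960513
  t * PV_t at t = 4.0000: 7.462302
  t * PV_t at t = 5.0000: 8.758570
  t * PV_t at t = 6.0000: 9.868811
  t * PV_t at t = 7.0000: 10.810904
  t * PV_t at t = 8.0000: 11.601239
  t * PV_t at t = 9.0000: 12.254830
  t * PV_t at t = 10.0000: 545.511460
Macaulay duration D = (sum_t t * PV_t) / P = 618.714115 / 70.525796 = 8.772877

Answer: Macaulay duration = 8.7729 years


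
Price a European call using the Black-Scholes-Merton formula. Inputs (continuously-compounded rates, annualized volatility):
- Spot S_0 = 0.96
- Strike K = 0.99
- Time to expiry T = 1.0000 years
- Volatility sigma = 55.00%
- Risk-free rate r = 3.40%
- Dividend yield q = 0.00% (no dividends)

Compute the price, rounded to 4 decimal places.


Answer: Price = 0.2092

Derivation:
d1 = (ln(S/K) + (r - q + 0.5*sigma^2) * T) / (sigma * sqrt(T)) = 0.28086971
d2 = d1 - sigma * sqrt(T) = -0.26913029
exp(-rT) = 0.96657150; exp(-qT) = 1.00000000
C = S_0 * exp(-qT) * N(d1) - K * exp(-rT) * N(d2)
N(d1) = 0.61059483; N(d2) = 0.39391471
C = 0.9600 * 1.00000000 * 0.61059483 - 0.9900 * 0.96657150 * 0.39391471 = 0.2092


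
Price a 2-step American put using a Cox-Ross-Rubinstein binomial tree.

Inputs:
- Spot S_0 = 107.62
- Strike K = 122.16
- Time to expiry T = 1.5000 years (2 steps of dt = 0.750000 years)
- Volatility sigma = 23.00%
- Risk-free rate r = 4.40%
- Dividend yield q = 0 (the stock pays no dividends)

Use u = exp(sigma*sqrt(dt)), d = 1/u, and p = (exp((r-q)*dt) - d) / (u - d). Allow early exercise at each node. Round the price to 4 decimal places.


dt = T/N = 0.750000
u = exp(sigma*sqrt(dt)) = 1.220409; d = 1/u = 0.819398
p = (exp((r-q)*dt) - d) / (u - d) = 0.534032
Discount per step: exp(-r*dt) = 0.967539
Stock lattice S(k, i) with i counting down-moves:
  k=0: S(0,0) = 107.6200
  k=1: S(1,0) = 131.3404; S(1,1) = 88.1836
  k=2: S(2,0) = 160.2890; S(2,1) = 107.6200; S(2,2) = 72.2574
Terminal payoffs V(N, i) = max(K - S_T, 0):
  V(2,0) = 0.000000; V(2,1) = 14.540000; V(2,2) = 49.902595
Backward induction: V(k, i) = exp(-r*dt) * [p * V(k+1, i) + (1-p) * V(k+1, i+1)]; then take max(V_cont, immediate exercise) for American.
  V(1,0) = exp(-r*dt) * [p*0.000000 + (1-p)*14.540000] = 6.555237; exercise = 0.000000; V(1,0) = max -> 6.555237
  V(1,1) = exp(-r*dt) * [p*14.540000 + (1-p)*49.902595] = 30.010941; exercise = 33.976430; V(1,1) = max -> 33.976430
  V(0,0) = exp(-r*dt) * [p*6.555237 + (1-p)*33.976430] = 18.705060; exercise = 14.540000; V(0,0) = max -> 18.705060

Answer: Price = V(0,0) = 18.7051


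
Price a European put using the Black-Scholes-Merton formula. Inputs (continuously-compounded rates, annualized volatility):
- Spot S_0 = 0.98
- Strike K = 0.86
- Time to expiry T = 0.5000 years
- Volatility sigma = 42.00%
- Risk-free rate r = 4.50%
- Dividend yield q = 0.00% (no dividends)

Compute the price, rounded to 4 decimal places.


Answer: Price = 0.0517

Derivation:
d1 = (ln(S/K) + (r - q + 0.5*sigma^2) * T) / (sigma * sqrt(T)) = 0.66407490
d2 = d1 - sigma * sqrt(T) = 0.36709005
exp(-rT) = 0.97775124; exp(-qT) = 1.00000000
P = K * exp(-rT) * N(-d2) - S_0 * exp(-qT) * N(-d1)
N(-d1) = 0.25332119; N(-d2) = 0.35677592
P = 0.8600 * 0.97775124 * 0.35677592 - 0.9800 * 1.00000000 * 0.25332119 = 0.0517


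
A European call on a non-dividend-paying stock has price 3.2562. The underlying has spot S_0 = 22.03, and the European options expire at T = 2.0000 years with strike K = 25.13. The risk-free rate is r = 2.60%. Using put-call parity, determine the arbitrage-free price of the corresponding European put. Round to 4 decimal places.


Put-call parity: C - P = S_0 * exp(-qT) - K * exp(-rT).
S_0 * exp(-qT) = 22.0300 * 1.00000000 = 22.03000000
K * exp(-rT) = 25.1300 * 0.94932887 = 23.85663442
P = C - S*exp(-qT) + K*exp(-rT)
P = 3.2562 - 22.03000000 + 23.85663442 = 5.0828

Answer: Put price = 5.0828


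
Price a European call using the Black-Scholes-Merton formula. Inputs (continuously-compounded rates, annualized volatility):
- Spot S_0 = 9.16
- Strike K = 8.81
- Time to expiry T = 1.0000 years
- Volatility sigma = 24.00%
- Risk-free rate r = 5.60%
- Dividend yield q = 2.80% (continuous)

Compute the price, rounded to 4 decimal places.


d1 = (ln(S/K) + (r - q + 0.5*sigma^2) * T) / (sigma * sqrt(T)) = 0.39899474
d2 = d1 - sigma * sqrt(T) = 0.15899474
exp(-rT) = 0.94553914; exp(-qT) = 0.97238837
C = S_0 * exp(-qT) * N(d1) - K * exp(-rT) * N(d2)
N(d1) = 0.65505146; N(d2) = 0.56316349
C = 9.1600 * 0.97238837 * 0.65505146 - 8.8100 * 0.94553914 * 0.56316349 = 1.1433

Answer: Price = 1.1433


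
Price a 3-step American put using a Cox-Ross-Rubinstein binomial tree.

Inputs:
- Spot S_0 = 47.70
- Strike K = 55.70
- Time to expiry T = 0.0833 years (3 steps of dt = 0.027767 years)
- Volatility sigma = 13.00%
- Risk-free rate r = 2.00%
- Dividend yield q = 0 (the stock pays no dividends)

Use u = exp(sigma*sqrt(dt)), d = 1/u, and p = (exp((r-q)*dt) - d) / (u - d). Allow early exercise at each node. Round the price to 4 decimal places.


Answer: Price = V(0,0) = 8.0000

Derivation:
dt = T/N = 0.027767
u = exp(sigma*sqrt(dt)) = 1.021899; d = 1/u = 0.978571
p = (exp((r-q)*dt) - d) / (u - d) = 0.507405
Discount per step: exp(-r*dt) = 0.999445
Stock lattice S(k, i) with i counting down-moves:
  k=0: S(0,0) = 47.7000
  k=1: S(1,0) = 48.7446; S(1,1) = 46.6778
  k=2: S(2,0) = 49.8120; S(2,1) = 47.7000; S(2,2) = 45.6775
  k=3: S(3,0) = 50.9028; S(3,1) = 48.7446; S(3,2) = 46.6778; S(3,3) = 44.6987
Terminal payoffs V(N, i) = max(K - S_T, 0):
  V(3,0) = 4.797176; V(3,1) = 6.955434; V(3,2) = 9.022182; V(3,3) = 11.001301
Backward induction: V(k, i) = exp(-r*dt) * [p * V(k+1, i) + (1-p) * V(k+1, i+1)]; then take max(V_cont, immediate exercise) for American.
  V(2,0) = exp(-r*dt) * [p*4.797176 + (1-p)*6.955434] = 5.857069; exercise = 5.887993; V(2,0) = max -> 5.887993
  V(2,1) = exp(-r*dt) * [p*6.955434 + (1-p)*9.022182] = 7.969077; exercise = 8.000000; V(2,1) = max -> 8.000000
  V(2,2) = exp(-r*dt) * [p*9.022182 + (1-p)*11.001301] = 9.991536; exercise = 10.022459; V(2,2) = max -> 10.022459
  V(1,0) = exp(-r*dt) * [p*5.887993 + (1-p)*8.000000] = 6.924510; exercise = 6.955434; V(1,0) = max -> 6.955434
  V(1,1) = exp(-r*dt) * [p*8.000000 + (1-p)*10.022459] = 8.991258; exercise = 9.022182; V(1,1) = max -> 9.022182
  V(0,0) = exp(-r*dt) * [p*6.955434 + (1-p)*9.022182] = 7.969077; exercise = 8.000000; V(0,0) = max -> 8.000000


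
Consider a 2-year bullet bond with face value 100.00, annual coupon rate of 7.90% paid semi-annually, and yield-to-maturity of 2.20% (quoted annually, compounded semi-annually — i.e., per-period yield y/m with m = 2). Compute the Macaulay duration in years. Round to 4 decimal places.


Coupon per period c = face * coupon_rate / m = 3.950000
Periods per year m = 2; per-period yield y/m = 0.011000
Number of cashflows N = 4
Cashflows (t years, CF_t, discount factor 1/(1+y/m)^(m*t), PV):
  t = 0.5000: CF_t = 3.950000, DF = 0.989120, PV = 3.907023
  t = 1.0000: CF_t = 3.950000, DF = 0.978358, PV = 3.864513
  t = 1.5000: CF_t = 3.950000, DF = 0.967713, PV = 3.822466
  t = 2.0000: CF_t = 103.950000, DF = 0.957184, PV = 99.499265
Price P = sum_t PV_t = 111.093267
Macaulay numerator sum_t t * PV_t:
  t * PV_t at t = 0.5000: 1.953511
  t * PV_t at t = 1.0000: 3.864513
  t * PV_t at t = 1.5000: 5.733699
  t * PV_t at t = 2.0000: 198.998529
Macaulay duration D = (sum_t t * PV_t) / P = 210.550253 / 111.093267 = 1.895257

Answer: Macaulay duration = 1.8953 years


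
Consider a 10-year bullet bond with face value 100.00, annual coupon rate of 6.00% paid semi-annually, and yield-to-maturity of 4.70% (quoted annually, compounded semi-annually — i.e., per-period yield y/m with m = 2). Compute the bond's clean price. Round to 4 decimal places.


Coupon per period c = face * coupon_rate / m = 3.000000
Periods per year m = 2; per-period yield y/m = 0.023500
Number of cashflows N = 20
Cashflows (t years, CF_t, discount factor 1/(1+y/m)^(m*t), PV):
  t = 0.5000: CF_t = 3.000000, DF = 0.977040, PV = 2.931119
  t = 1.0000: CF_t = 3.000000, DF = 0.954606, PV = 2.863819
  t = 1.5000: CF_t = 3.000000, DF = 0.932688, PV = 2.798064
  t = 2.0000: CF_t = 3.000000, DF = 0.911273, PV = 2.733820
  t = 2.5000: CF_t = 3.000000, DF = 0.890350, PV = 2.671050
  t = 3.0000: CF_t = 3.000000, DF = 0.869907, PV = 2.609722
  t = 3.5000: CF_t = 3.000000, DF = 0.849934, PV = 2.549801
  t = 4.0000: CF_t = 3.000000, DF = 0.830419, PV = 2.491257
  t = 4.5000: CF_t = 3.000000, DF = 0.811352, PV = 2.434056
  t = 5.0000: CF_t = 3.000000, DF = 0.792723, PV = 2.378169
  t = 5.5000: CF_t = 3.000000, DF = 0.774522, PV = 2.323566
  t = 6.0000: CF_t = 3.000000, DF = 0.756739, PV = 2.270216
  t = 6.5000: CF_t = 3.000000, DF = 0.739363, PV = 2.218090
  t = 7.0000: CF_t = 3.000000, DF = 0.722387, PV = 2.167162
  t = 7.5000: CF_t = 3.000000, DF = 0.705801, PV = 2.117403
  t = 8.0000: CF_t = 3.000000, DF = 0.689596, PV = 2.068787
  t = 8.5000: CF_t = 3.000000, DF = 0.673762, PV = 2.021286
  t = 9.0000: CF_t = 3.000000, DF = 0.658292, PV = 1.974877
  t = 9.5000: CF_t = 3.000000, DF = 0.643178, PV = 1.929533
  t = 10.0000: CF_t = 103.000000, DF = 0.628410, PV = 64.726226
Price P = sum_t PV_t = 110.278022

Answer: Price = 110.2780


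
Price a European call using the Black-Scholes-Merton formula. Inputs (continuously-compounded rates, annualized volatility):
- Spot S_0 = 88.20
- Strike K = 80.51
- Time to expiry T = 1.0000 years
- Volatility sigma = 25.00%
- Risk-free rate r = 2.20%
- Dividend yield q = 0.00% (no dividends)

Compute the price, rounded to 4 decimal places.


d1 = (ln(S/K) + (r - q + 0.5*sigma^2) * T) / (sigma * sqrt(T)) = 0.57790225
d2 = d1 - sigma * sqrt(T) = 0.32790225
exp(-rT) = 0.97824024; exp(-qT) = 1.00000000
C = S_0 * exp(-qT) * N(d1) - K * exp(-rT) * N(d2)
N(d1) = 0.71833494; N(d2) = 0.62850721
C = 88.2000 * 1.00000000 * 0.71833494 - 80.5100 * 0.97824024 * 0.62850721 = 13.8571

Answer: Price = 13.8571


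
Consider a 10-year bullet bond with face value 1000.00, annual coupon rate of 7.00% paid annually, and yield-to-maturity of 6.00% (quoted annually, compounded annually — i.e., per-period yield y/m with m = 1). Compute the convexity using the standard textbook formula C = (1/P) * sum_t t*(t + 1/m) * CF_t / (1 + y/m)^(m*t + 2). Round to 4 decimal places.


Coupon per period c = face * coupon_rate / m = 70.000000
Periods per year m = 1; per-period yield y/m = 0.060000
Number of cashflows N = 10
Cashflows (t years, CF_t, discount factor 1/(1+y/m)^(m*t), PV):
  t = 1.0000: CF_t = 70.000000, DF = 0.943396, PV = 66.037736
  t = 2.0000: CF_t = 70.000000, DF = 0.889996, PV = 62.299751
  t = 3.0000: CF_t = 70.000000, DF = 0.839619, PV = 58.773350
  t = 4.0000: CF_t = 70.000000, DF = 0.792094, PV = 55.446556
  t = 5.0000: CF_t = 70.000000, DF = 0.747258, PV = 52.308072
  t = 6.0000: CF_t = 70.000000, DF = 0.704961, PV = 49.347238
  t = 7.0000: CF_t = 70.000000, DF = 0.665057, PV = 46.553998
  t = 8.0000: CF_t = 70.000000, DF = 0.627412, PV = 43.918866
  t = 9.0000: CF_t = 70.000000, DF = 0.591898, PV = 41.432892
  t = 10.0000: CF_t = 1070.000000, DF = 0.558395, PV = 597.482411
Price P = sum_t PV_t = 1073.600871
Convexity numerator sum_t t*(t + 1/m) * CF_t / (1+y/m)^(m*t + 2):
  t = 1.0000: term = 117.546700
  t = 2.0000: term = 332.679339
  t = 3.0000: term = 627.696865
  t = 4.0000: term = 986.944757
  t = 5.0000: term = 1396.619939
  t = 6.0000: term = 1844.592372
  t = 7.0000: term = 2320.241977
  t = 8.0000: term = 2814.309676
  t = 9.0000: term = 3318.761410
  t = 10.0000: term = 58493.294093
Convexity = (1/P) * sum = 72252.687126 / 1073.600871 = 67.299393

Answer: Convexity = 67.2994


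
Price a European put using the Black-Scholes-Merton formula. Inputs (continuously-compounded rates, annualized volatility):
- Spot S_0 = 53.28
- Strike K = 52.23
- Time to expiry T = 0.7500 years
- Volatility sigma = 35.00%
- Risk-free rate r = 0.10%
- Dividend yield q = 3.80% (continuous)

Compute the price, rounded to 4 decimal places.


Answer: Price = 6.4685

Derivation:
d1 = (ln(S/K) + (r - q + 0.5*sigma^2) * T) / (sigma * sqrt(T)) = 0.12566931
d2 = d1 - sigma * sqrt(T) = -0.17743959
exp(-rT) = 0.99925028; exp(-qT) = 0.97190229
P = K * exp(-rT) * N(-d2) - S_0 * exp(-qT) * N(-d1)
N(-d1) = 0.44999685; N(-d2) = 0.57041844
P = 52.2300 * 0.99925028 * 0.57041844 - 53.2800 * 0.97190229 * 0.44999685 = 6.4685


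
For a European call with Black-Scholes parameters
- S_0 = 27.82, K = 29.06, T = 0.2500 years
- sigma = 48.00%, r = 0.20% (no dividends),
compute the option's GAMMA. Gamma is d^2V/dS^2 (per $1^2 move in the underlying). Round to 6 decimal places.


Answer: Gamma = 0.059644

Derivation:
d1 = -0.0596144652; d2 = -0.2996144652
phi(d1) = 0.3982340125; exp(-qT) = 1.0000000000; exp(-rT) = 0.9995001250
Gamma = exp(-qT) * phi(d1) / (S * sigma * sqrt(T)) = 1.0000000000 * 0.3982340125 / (27.8200 * 0.4800 * 0.5000000000) = 0.059644


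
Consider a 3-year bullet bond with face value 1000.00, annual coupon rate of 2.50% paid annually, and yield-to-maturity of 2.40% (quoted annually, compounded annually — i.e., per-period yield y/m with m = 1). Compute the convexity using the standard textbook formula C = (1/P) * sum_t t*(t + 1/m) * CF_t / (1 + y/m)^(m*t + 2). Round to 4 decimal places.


Coupon per period c = face * coupon_rate / m = 25.000000
Periods per year m = 1; per-period yield y/m = 0.024000
Number of cashflows N = 3
Cashflows (t years, CF_t, discount factor 1/(1+y/m)^(m*t), PV):
  t = 1.0000: CF_t = 25.000000, DF = 0.976562, PV = 24.414062
  t = 2.0000: CF_t = 25.000000, DF = 0.953674, PV = 23.841858
  t = 3.0000: CF_t = 1025.000000, DF = 0.931323, PV = 954.605639
Price P = sum_t PV_t = 1002.861559
Convexity numerator sum_t t*(t + 1/m) * CF_t / (1+y/m)^(m*t + 2):
  t = 1.0000: term = 46.566129
  t = 2.0000: term = 136.424205
  t = 3.0000: term = 10924.594562
Convexity = (1/P) * sum = 11107.584896 / 1002.861559 = 11.075891

Answer: Convexity = 11.0759


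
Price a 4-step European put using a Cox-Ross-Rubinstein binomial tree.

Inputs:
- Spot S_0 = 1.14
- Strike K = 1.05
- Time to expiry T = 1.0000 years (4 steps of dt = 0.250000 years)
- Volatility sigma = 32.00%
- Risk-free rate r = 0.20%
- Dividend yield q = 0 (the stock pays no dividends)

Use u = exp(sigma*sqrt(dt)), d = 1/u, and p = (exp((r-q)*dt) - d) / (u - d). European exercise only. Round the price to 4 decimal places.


dt = T/N = 0.250000
u = exp(sigma*sqrt(dt)) = 1.173511; d = 1/u = 0.852144
p = (exp((r-q)*dt) - d) / (u - d) = 0.461641
Discount per step: exp(-r*dt) = 0.999500
Stock lattice S(k, i) with i counting down-moves:
  k=0: S(0,0) = 1.1400
  k=1: S(1,0) = 1.3378; S(1,1) = 0.9714
  k=2: S(2,0) = 1.5699; S(2,1) = 1.1400; S(2,2) = 0.8278
  k=3: S(3,0) = 1.8423; S(3,1) = 1.3378; S(3,2) = 0.9714; S(3,3) = 0.7054
  k=4: S(4,0) = 2.1620; S(4,1) = 1.5699; S(4,2) = 1.1400; S(4,3) = 0.8278; S(4,4) = 0.6011
Terminal payoffs V(N, i) = max(K - S_T, 0):
  V(4,0) = 0.000000; V(4,1) = 0.000000; V(4,2) = 0.000000; V(4,3) = 0.222190; V(4,4) = 0.448887
Backward induction: V(k, i) = exp(-r*dt) * [p * V(k+1, i) + (1-p) * V(k+1, i+1)].
  V(3,0) = exp(-r*dt) * [p*0.000000 + (1-p)*0.000000] = 0.000000
  V(3,1) = exp(-r*dt) * [p*0.000000 + (1-p)*0.000000] = 0.000000
  V(3,2) = exp(-r*dt) * [p*0.000000 + (1-p)*0.222190] = 0.119558
  V(3,3) = exp(-r*dt) * [p*0.222190 + (1-p)*0.448887] = 0.344062
  V(2,0) = exp(-r*dt) * [p*0.000000 + (1-p)*0.000000] = 0.000000
  V(2,1) = exp(-r*dt) * [p*0.000000 + (1-p)*0.119558] = 0.064333
  V(2,2) = exp(-r*dt) * [p*0.119558 + (1-p)*0.344062] = 0.240302
  V(1,0) = exp(-r*dt) * [p*0.000000 + (1-p)*0.064333] = 0.034617
  V(1,1) = exp(-r*dt) * [p*0.064333 + (1-p)*0.240302] = 0.158988
  V(0,0) = exp(-r*dt) * [p*0.034617 + (1-p)*0.158988] = 0.101522

Answer: Price = V(0,0) = 0.1015


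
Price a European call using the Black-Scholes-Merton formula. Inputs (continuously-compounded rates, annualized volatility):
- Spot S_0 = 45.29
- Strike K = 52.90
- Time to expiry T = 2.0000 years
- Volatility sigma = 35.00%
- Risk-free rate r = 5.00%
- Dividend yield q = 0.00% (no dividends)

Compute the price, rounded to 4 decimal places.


Answer: Price = 7.8722

Derivation:
d1 = (ln(S/K) + (r - q + 0.5*sigma^2) * T) / (sigma * sqrt(T)) = 0.13572999
d2 = d1 - sigma * sqrt(T) = -0.35924475
exp(-rT) = 0.90483742; exp(-qT) = 1.00000000
C = S_0 * exp(-qT) * N(d1) - K * exp(-rT) * N(d2)
N(d1) = 0.55398263; N(d2) = 0.35970600
C = 45.2900 * 1.00000000 * 0.55398263 - 52.9000 * 0.90483742 * 0.35970600 = 7.8722


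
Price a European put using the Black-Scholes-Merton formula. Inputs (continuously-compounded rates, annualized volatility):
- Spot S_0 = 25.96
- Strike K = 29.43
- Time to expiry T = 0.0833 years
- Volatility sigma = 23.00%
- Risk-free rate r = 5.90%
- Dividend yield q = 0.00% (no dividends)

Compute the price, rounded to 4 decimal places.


Answer: Price = 3.3508

Derivation:
d1 = (ln(S/K) + (r - q + 0.5*sigma^2) * T) / (sigma * sqrt(T)) = -1.78270743
d2 = d1 - sigma * sqrt(T) = -1.84908943
exp(-rT) = 0.99509736; exp(-qT) = 1.00000000
P = K * exp(-rT) * N(-d2) - S_0 * exp(-qT) * N(-d1)
N(-d1) = 0.96268303; N(-d2) = 0.96777755
P = 29.4300 * 0.99509736 * 0.96777755 - 25.9600 * 1.00000000 * 0.96268303 = 3.3508


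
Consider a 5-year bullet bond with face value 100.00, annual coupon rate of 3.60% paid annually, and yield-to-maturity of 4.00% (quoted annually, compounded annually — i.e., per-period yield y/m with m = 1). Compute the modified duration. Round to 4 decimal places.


Answer: Modified duration = 4.4816

Derivation:
Coupon per period c = face * coupon_rate / m = 3.600000
Periods per year m = 1; per-period yield y/m = 0.040000
Number of cashflows N = 5
Cashflows (t years, CF_t, discount factor 1/(1+y/m)^(m*t), PV):
  t = 1.0000: CF_t = 3.600000, DF = 0.961538, PV = 3.461538
  t = 2.0000: CF_t = 3.600000, DF = 0.924556, PV = 3.328402
  t = 3.0000: CF_t = 3.600000, DF = 0.888996, PV = 3.200387
  t = 4.0000: CF_t = 3.600000, DF = 0.854804, PV = 3.077295
  t = 5.0000: CF_t = 103.600000, DF = 0.821927, PV = 85.151648
Price P = sum_t PV_t = 98.219271
First compute Macaulay numerator sum_t t * PV_t:
  t * PV_t at t = 1.0000: 3.461538
  t * PV_t at t = 2.0000: 6.656805
  t * PV_t at t = 3.0000: 9.601161
  t * PV_t at t = 4.0000: 12.309180
  t * PV_t at t = 5.0000: 425.758241
Macaulay duration D = 457.786926 / 98.219271 = 4.660867
Modified duration = D / (1 + y/m) = 4.660867 / (1 + 0.040000) = 4.481603


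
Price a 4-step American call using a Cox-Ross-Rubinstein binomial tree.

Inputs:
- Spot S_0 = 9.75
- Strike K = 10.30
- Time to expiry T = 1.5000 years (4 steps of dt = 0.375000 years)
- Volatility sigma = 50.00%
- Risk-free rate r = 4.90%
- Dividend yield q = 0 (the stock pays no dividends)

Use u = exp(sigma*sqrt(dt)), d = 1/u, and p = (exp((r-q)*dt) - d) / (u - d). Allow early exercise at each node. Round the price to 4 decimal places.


dt = T/N = 0.375000
u = exp(sigma*sqrt(dt)) = 1.358235; d = 1/u = 0.736250
p = (exp((r-q)*dt) - d) / (u - d) = 0.453861
Discount per step: exp(-r*dt) = 0.981793
Stock lattice S(k, i) with i counting down-moves:
  k=0: S(0,0) = 9.7500
  k=1: S(1,0) = 13.2428; S(1,1) = 7.1784
  k=2: S(2,0) = 17.9868; S(2,1) = 9.7500; S(2,2) = 5.2851
  k=3: S(3,0) = 24.4303; S(3,1) = 13.2428; S(3,2) = 7.1784; S(3,3) = 3.8912
  k=4: S(4,0) = 33.1822; S(4,1) = 17.9868; S(4,2) = 9.7500; S(4,3) = 5.2851; S(4,4) = 2.8649
Terminal payoffs V(N, i) = max(S_T - K, 0):
  V(4,0) = 22.882153; V(4,1) = 7.686828; V(4,2) = 0.000000; V(4,3) = 0.000000; V(4,4) = 0.000000
Backward induction: V(k, i) = exp(-r*dt) * [p * V(k+1, i) + (1-p) * V(k+1, i+1)]; then take max(V_cont, immediate exercise) for American.
  V(3,0) = exp(-r*dt) * [p*22.882153 + (1-p)*7.686828] = 14.317878; exercise = 14.130343; V(3,0) = max -> 14.317878
  V(3,1) = exp(-r*dt) * [p*7.686828 + (1-p)*0.000000] = 3.425235; exercise = 2.942793; V(3,1) = max -> 3.425235
  V(3,2) = exp(-r*dt) * [p*0.000000 + (1-p)*0.000000] = 0.000000; exercise = 0.000000; V(3,2) = max -> 0.000000
  V(3,3) = exp(-r*dt) * [p*0.000000 + (1-p)*0.000000] = 0.000000; exercise = 0.000000; V(3,3) = max -> 0.000000
  V(2,0) = exp(-r*dt) * [p*14.317878 + (1-p)*3.425235] = 8.216610; exercise = 7.686828; V(2,0) = max -> 8.216610
  V(2,1) = exp(-r*dt) * [p*3.425235 + (1-p)*0.000000] = 1.526278; exercise = 0.000000; V(2,1) = max -> 1.526278
  V(2,2) = exp(-r*dt) * [p*0.000000 + (1-p)*0.000000] = 0.000000; exercise = 0.000000; V(2,2) = max -> 0.000000
  V(1,0) = exp(-r*dt) * [p*8.216610 + (1-p)*1.526278] = 4.479687; exercise = 2.942793; V(1,0) = max -> 4.479687
  V(1,1) = exp(-r*dt) * [p*1.526278 + (1-p)*0.000000] = 0.680106; exercise = 0.000000; V(1,1) = max -> 0.680106
  V(0,0) = exp(-r*dt) * [p*4.479687 + (1-p)*0.680106] = 2.360808; exercise = 0.000000; V(0,0) = max -> 2.360808

Answer: Price = V(0,0) = 2.3608


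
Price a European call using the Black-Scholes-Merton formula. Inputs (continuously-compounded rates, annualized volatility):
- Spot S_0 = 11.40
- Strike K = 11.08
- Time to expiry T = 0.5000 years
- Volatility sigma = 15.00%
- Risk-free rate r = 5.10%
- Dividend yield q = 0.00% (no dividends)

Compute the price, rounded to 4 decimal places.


d1 = (ln(S/K) + (r - q + 0.5*sigma^2) * T) / (sigma * sqrt(T)) = 0.56188283
d2 = d1 - sigma * sqrt(T) = 0.45581681
exp(-rT) = 0.97482238; exp(-qT) = 1.00000000
C = S_0 * exp(-qT) * N(d1) - K * exp(-rT) * N(d2)
N(d1) = 0.71290207; N(d2) = 0.67573914
C = 11.4000 * 1.00000000 * 0.71290207 - 11.0800 * 0.97482238 * 0.67573914 = 0.8284

Answer: Price = 0.8284


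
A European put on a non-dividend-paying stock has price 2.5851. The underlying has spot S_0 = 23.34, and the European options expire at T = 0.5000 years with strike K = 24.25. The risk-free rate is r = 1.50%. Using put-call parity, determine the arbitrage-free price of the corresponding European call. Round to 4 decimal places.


Answer: Call price = 1.8563

Derivation:
Put-call parity: C - P = S_0 * exp(-qT) - K * exp(-rT).
S_0 * exp(-qT) = 23.3400 * 1.00000000 = 23.34000000
K * exp(-rT) = 24.2500 * 0.99252805 = 24.06880533
C = P + S*exp(-qT) - K*exp(-rT)
C = 2.5851 + 23.34000000 - 24.06880533 = 1.8563


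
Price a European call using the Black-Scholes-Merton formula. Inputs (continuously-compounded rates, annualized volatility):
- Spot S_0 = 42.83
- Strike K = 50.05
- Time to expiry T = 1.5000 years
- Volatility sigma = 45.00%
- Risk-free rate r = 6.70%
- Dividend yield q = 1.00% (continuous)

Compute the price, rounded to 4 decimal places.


d1 = (ln(S/K) + (r - q + 0.5*sigma^2) * T) / (sigma * sqrt(T)) = 0.14804224
d2 = d1 - sigma * sqrt(T) = -0.40309296
exp(-rT) = 0.90438511; exp(-qT) = 0.98511194
C = S_0 * exp(-qT) * N(d1) - K * exp(-rT) * N(d2)
N(d1) = 0.55884528; N(d2) = 0.34343992
C = 42.8300 * 0.98511194 * 0.55884528 - 50.0500 * 0.90438511 * 0.34343992 = 8.0334

Answer: Price = 8.0334


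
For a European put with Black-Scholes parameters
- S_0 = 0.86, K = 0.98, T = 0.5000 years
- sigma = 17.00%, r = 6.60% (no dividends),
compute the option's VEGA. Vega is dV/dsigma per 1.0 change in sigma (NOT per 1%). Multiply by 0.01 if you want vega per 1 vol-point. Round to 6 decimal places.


Answer: Vega = 0.182852

Derivation:
d1 = -0.7519887820; d2 = -0.8721969348
phi(d1) = 0.3006879998; exp(-qT) = 1.0000000000; exp(-rT) = 0.9675385596
Vega = S * exp(-qT) * phi(d1) * sqrt(T) = 0.8600 * 1.0000000000 * 0.3006879998 * 0.7071067812 = 0.182852


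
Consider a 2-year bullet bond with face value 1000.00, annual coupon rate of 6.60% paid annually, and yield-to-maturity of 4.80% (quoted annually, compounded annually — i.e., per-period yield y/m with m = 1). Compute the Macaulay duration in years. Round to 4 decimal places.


Coupon per period c = face * coupon_rate / m = 66.000000
Periods per year m = 1; per-period yield y/m = 0.048000
Number of cashflows N = 2
Cashflows (t years, CF_t, discount factor 1/(1+y/m)^(m*t), PV):
  t = 1.0000: CF_t = 66.000000, DF = 0.954198, PV = 62.977099
  t = 2.0000: CF_t = 1066.000000, DF = 0.910495, PV = 970.587378
Price P = sum_t PV_t = 1033.564478
Macaulay numerator sum_t t * PV_t:
  t * PV_t at t = 1.0000: 62.977099
  t * PV_t at t = 2.0000: 1941.174757
Macaulay duration D = (sum_t t * PV_t) / P = 2004.151856 / 1033.564478 = 1.939068

Answer: Macaulay duration = 1.9391 years


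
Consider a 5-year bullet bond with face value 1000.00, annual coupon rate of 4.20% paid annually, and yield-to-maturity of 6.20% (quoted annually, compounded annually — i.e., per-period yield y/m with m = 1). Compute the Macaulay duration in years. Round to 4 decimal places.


Answer: Macaulay duration = 4.5928 years

Derivation:
Coupon per period c = face * coupon_rate / m = 42.000000
Periods per year m = 1; per-period yield y/m = 0.062000
Number of cashflows N = 5
Cashflows (t years, CF_t, discount factor 1/(1+y/m)^(m*t), PV):
  t = 1.0000: CF_t = 42.000000, DF = 0.941620, PV = 39.548023
  t = 2.0000: CF_t = 42.000000, DF = 0.886647, PV = 37.239193
  t = 3.0000: CF_t = 42.000000, DF = 0.834885, PV = 35.065153
  t = 4.0000: CF_t = 42.000000, DF = 0.786144, PV = 33.018035
  t = 5.0000: CF_t = 1042.000000, DF = 0.740248, PV = 771.338724
Price P = sum_t PV_t = 916.209128
Macaulay numerator sum_t t * PV_t:
  t * PV_t at t = 1.0000: 39.548023
  t * PV_t at t = 2.0000: 74.478385
  t * PV_t at t = 3.0000: 105.195459
  t * PV_t at t = 4.0000: 132.072140
  t * PV_t at t = 5.0000: 3856.693622
Macaulay duration D = (sum_t t * PV_t) / P = 4207.987629 / 916.209128 = 4.592824


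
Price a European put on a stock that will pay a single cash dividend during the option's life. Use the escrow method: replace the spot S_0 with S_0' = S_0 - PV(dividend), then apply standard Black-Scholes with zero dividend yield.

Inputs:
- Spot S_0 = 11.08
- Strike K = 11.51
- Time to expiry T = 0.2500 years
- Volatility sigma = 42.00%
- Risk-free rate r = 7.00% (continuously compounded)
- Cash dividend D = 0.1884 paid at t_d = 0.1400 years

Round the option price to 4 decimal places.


PV(D) = D * exp(-r * t_d) = 0.1884 * 0.99024786 = 0.18656270
S_0' = S_0 - PV(D) = 11.0800 - 0.18656270 = 10.89343730
d1 = (ln(S_0'/K) + (r + sigma^2/2)*T) / (sigma*sqrt(T)) = -0.07383665
d2 = d1 - sigma*sqrt(T) = -0.28383665
exp(-rT) = 0.98265224
N(-d1) = 0.52942982; N(-d2) = 0.61173222
P = K * exp(-rT) * N(-d2) - S_0' * N(-d1) = 11.5100 * 0.98265224 * 0.61173222 - 10.89343730 * 0.52942982 = 1.1516

Answer: Price = 1.1516


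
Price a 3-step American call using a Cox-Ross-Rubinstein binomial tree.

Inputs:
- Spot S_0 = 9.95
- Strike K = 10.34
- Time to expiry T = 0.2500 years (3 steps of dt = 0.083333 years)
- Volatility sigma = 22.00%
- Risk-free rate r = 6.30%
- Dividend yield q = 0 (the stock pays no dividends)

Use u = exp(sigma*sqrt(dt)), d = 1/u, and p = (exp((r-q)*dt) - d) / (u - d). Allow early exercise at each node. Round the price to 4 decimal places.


dt = T/N = 0.083333
u = exp(sigma*sqrt(dt)) = 1.065569; d = 1/u = 0.938466
p = (exp((r-q)*dt) - d) / (u - d) = 0.525542
Discount per step: exp(-r*dt) = 0.994764
Stock lattice S(k, i) with i counting down-moves:
  k=0: S(0,0) = 9.9500
  k=1: S(1,0) = 10.6024; S(1,1) = 9.3377
  k=2: S(2,0) = 11.2976; S(2,1) = 9.9500; S(2,2) = 8.7632
  k=3: S(3,0) = 12.0384; S(3,1) = 10.6024; S(3,2) = 9.3377; S(3,3) = 8.2239
Terminal payoffs V(N, i) = max(S_T - K, 0):
  V(3,0) = 1.698359; V(3,1) = 0.262407; V(3,2) = 0.000000; V(3,3) = 0.000000
Backward induction: V(k, i) = exp(-r*dt) * [p * V(k+1, i) + (1-p) * V(k+1, i+1)]; then take max(V_cont, immediate exercise) for American.
  V(2,0) = exp(-r*dt) * [p*1.698359 + (1-p)*0.262407] = 1.011735; exercise = 0.957592; V(2,0) = max -> 1.011735
  V(2,1) = exp(-r*dt) * [p*0.262407 + (1-p)*0.000000] = 0.137184; exercise = 0.000000; V(2,1) = max -> 0.137184
  V(2,2) = exp(-r*dt) * [p*0.000000 + (1-p)*0.000000] = 0.000000; exercise = 0.000000; V(2,2) = max -> 0.000000
  V(1,0) = exp(-r*dt) * [p*1.011735 + (1-p)*0.137184] = 0.593672; exercise = 0.262407; V(1,0) = max -> 0.593672
  V(1,1) = exp(-r*dt) * [p*0.137184 + (1-p)*0.000000] = 0.071718; exercise = 0.000000; V(1,1) = max -> 0.071718
  V(0,0) = exp(-r*dt) * [p*0.593672 + (1-p)*0.071718] = 0.344215; exercise = 0.000000; V(0,0) = max -> 0.344215

Answer: Price = V(0,0) = 0.3442
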